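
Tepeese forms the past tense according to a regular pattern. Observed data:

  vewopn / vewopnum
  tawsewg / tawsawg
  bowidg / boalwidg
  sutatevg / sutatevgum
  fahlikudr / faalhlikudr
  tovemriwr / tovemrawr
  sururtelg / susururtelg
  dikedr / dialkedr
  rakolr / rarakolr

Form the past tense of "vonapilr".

vovonapilr

bowidg and tawsewg both end in -g yet inflect differently (boalwidg, tawsawg), so the final letter is not what conditions the rule; the second-to-last letter is.
"vonapilr" has second-to-last letter 'l'. The stems whose second-to-last letter is 'l' (rakolr → rarakolr, sururtelg → susururtelg) repeat the first consonant+vowel as a prefix.
The other patterns: stems whose second-to-last letter is 'd' insert -al- after the first vowel; stems whose second-to-last letter is 'w' change the last vowel to 'a'; stems whose second-to-last letter is 'p' or 'v' add -um.
So vonapilr → vovonapilr.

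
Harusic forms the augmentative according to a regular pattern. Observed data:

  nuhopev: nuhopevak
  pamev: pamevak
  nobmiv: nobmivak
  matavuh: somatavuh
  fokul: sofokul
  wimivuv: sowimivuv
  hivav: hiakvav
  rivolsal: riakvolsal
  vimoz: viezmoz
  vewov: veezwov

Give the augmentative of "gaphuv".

nuhopev and wimivuv both end in -v yet inflect differently (nuhopevak, sowimivuv), so the final letter is not what conditions the rule; the last vowel is.
"gaphuv" has last vowel 'u'. The stems whose last vowel is 'u' (matavuh → somatavuh, fokul → sofokul, wimivuv → sowimivuv) add the prefix so-.
So gaphuv → sogaphuv.

sogaphuv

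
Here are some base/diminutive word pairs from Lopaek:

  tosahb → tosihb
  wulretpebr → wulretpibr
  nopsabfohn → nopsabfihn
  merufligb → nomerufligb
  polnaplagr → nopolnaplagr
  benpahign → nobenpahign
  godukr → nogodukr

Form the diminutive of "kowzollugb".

nokowzollugb

"kowzollugb" has second-to-last letter 'g'. The stems whose second-to-last letter is 'g' (polnaplagr → nopolnaplagr, merufligb → nomerufligb, benpahign → nobenpahign) add the prefix no-.
So kowzollugb → nokowzollugb.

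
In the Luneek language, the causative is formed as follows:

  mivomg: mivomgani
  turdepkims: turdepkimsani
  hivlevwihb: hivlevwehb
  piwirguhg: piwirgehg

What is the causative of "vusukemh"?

vusukemhani

mivomg and piwirguhg both end in -g yet inflect differently (mivomgani, piwirgehg), so the final letter is not what conditions the rule; the second-to-last letter is.
"vusukemh" has second-to-last letter 'm'. The stems whose second-to-last letter is 'm' (mivomg → mivomgani, turdepkims → turdepkimsani) add -ani.
So vusukemh → vusukemhani.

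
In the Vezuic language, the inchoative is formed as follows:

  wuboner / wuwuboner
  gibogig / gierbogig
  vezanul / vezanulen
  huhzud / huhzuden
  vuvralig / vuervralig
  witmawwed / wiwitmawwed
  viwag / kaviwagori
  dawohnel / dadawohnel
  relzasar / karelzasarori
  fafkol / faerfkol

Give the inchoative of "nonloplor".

"nonloplor" has last vowel 'o'. The one such stem in the data (fafkol → faerfkol) inserts -er- after the first vowel (as do vuvralig, gibogig), so the same rule applies.
The other patterns: stems whose last vowel is 'a' add ka- … -ori around the stem; stems whose last vowel is 'e' repeat the first consonant+vowel as a prefix; stems whose last vowel is 'u' add -en.
So nonloplor → noernloplor.

noernloplor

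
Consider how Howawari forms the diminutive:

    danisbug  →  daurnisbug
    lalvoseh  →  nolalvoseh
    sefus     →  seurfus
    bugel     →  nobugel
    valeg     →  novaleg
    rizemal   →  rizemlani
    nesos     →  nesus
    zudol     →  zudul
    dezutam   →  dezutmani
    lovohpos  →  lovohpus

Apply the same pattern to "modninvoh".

modninvuh

valeg and danisbug both end in -g yet inflect differently (novaleg, daurnisbug), so the final letter is not what conditions the rule; the last vowel is.
"modninvoh" has last vowel 'o'. The stems whose last vowel is 'o' (nesos → nesus, lovohpos → lovohpus, zudol → zudul) change the last vowel to 'u'.
So modninvoh → modninvuh.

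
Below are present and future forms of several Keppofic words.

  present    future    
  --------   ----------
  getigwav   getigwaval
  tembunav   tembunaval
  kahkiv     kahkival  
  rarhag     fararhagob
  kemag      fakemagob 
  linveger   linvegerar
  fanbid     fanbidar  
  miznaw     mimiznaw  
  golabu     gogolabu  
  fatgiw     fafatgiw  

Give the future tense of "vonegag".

getigwav and rarhag both have last vowel 'a' yet inflect differently (getigwaval, fararhagob), so the last vowel is not what conditions the rule; the final letter is.
"vonegag" ends in -g. The stems ending in -g (rarhag → fararhagob, kemag → fakemagob) add fa- … -ob around the stem.
The other patterns: stems ending in -v add -al; stems ending in -d or -r add -ar; stems ending in -u or -w repeat the first consonant+vowel as a prefix.
So vonegag → favonegagob.

favonegagob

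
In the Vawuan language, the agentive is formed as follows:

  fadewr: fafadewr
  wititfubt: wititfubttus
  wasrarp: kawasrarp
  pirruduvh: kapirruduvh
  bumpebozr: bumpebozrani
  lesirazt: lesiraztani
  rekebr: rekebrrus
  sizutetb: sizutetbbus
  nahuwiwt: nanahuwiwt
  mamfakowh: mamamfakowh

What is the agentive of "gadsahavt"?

kagadsahavt

"gadsahavt" has second-to-last letter 'v'. The one such stem in the data (pirruduvh → kapirruduvh) adds the prefix ka-, so the same rule applies.
The other patterns: stems whose second-to-last letter is 'z' add -ani; stems whose second-to-last letter is 'w' repeat the first consonant+vowel as a prefix; stems whose second-to-last letter is 'b' or 't' double the final consonant and add -us.
So gadsahavt → kagadsahavt.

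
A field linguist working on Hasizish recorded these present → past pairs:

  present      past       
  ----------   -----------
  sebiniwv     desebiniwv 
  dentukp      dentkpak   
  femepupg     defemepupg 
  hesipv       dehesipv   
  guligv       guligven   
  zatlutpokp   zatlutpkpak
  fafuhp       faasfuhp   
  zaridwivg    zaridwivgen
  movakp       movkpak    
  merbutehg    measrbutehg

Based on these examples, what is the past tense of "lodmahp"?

"lodmahp" has second-to-last letter 'h'. The stems whose second-to-last letter is 'h' (fafuhp → faasfuhp, merbutehg → measrbutehg) insert -as- after the first vowel.
The other patterns: stems whose second-to-last letter is 'p' or 'w' add the prefix de-; stems whose second-to-last letter is 'k' delete the last vowel and add -ak; stems whose second-to-last letter is 'g' or 'v' add -en.
So lodmahp → loasdmahp.

loasdmahp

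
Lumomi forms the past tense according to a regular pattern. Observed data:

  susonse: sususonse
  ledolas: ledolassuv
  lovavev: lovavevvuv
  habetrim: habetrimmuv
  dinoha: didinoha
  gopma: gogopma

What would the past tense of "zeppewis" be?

lovavev and susonse both have last vowel 'e' yet inflect differently (lovavevvuv, sususonse), so the last vowel is not what conditions the rule; whether the stem ends in a vowel or a consonant is.
"zeppewis" ends in a consonant. The stems ending in a consonant (habetrim → habetrimmuv, lovavev → lovavevvuv, ledolas → ledolassuv) double the final consonant and add -uv.
So zeppewis → zeppewissuv.

zeppewissuv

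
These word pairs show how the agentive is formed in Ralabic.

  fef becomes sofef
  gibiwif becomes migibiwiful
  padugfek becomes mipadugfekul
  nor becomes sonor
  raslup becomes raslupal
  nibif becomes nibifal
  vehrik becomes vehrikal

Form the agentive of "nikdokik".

fef and nibif both end in -f yet inflect differently (sofef, nibifal), so the final letter is not what conditions the rule; the number of vowels is.
"nikdokik" has 3 vowels. The stems with 3 vowels (gibiwif → migibiwiful, padugfek → mipadugfekul) add mi- … -ul around the stem.
The other patterns: stems with 1 vowel add the prefix so-; stems with 2 vowels add -al.
So nikdokik → minikdokikul.

minikdokikul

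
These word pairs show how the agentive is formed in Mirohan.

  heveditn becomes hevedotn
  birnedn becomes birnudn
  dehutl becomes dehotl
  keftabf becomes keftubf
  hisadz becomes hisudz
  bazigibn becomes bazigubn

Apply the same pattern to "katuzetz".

katuzotz

heveditn and bazigibn both end in -n yet inflect differently (hevedotn, bazigubn), so the final letter is not what conditions the rule; the second-to-last letter is.
"katuzetz" has second-to-last letter 't'. The stems whose second-to-last letter is 't' (heveditn → hevedotn, dehutl → dehotl) change the last vowel to 'o'.
The other pattern: stems whose second-to-last letter is 'b' or 'd' change the last vowel to 'u'.
So katuzetz → katuzotz.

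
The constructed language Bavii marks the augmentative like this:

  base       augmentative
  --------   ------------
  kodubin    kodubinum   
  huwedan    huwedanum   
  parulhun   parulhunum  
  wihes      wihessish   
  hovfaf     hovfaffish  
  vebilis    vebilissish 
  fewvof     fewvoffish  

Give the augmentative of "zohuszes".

zohuszessish

huwedan and hovfaf both have last vowel 'a' yet inflect differently (huwedanum, hovfaffish), so the last vowel is not what conditions the rule; the final letter is.
"zohuszes" ends in -s. The stems ending in -s (vebilis → vebilissish, wihes → wihessish) double the final consonant and add -ish.
The other pattern: stems ending in -n add -um.
So zohuszes → zohuszessish.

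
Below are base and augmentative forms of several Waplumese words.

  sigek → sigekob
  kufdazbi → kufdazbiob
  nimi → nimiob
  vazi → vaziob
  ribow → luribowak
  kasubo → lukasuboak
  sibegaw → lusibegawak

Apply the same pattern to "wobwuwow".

luwobwuwowak

"wobwuwow" ends in -w. The stems ending in -w (ribow → luribowak, sibegaw → lusibegawak) add lu- … -ak around the stem.
So wobwuwow → luwobwuwowak.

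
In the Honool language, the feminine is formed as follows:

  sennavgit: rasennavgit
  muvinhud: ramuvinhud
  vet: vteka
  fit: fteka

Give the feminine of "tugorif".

ratugorif

fit and sennavgit both end in -t yet inflect differently (fteka, rasennavgit), so the final letter is not what conditions the rule; the number of vowels is.
"tugorif" has 3 vowels. The stems with 3 vowels (sennavgit → rasennavgit, muvinhud → ramuvinhud) add the prefix ra-.
The other pattern: stems with 1 vowel delete the last vowel and add -eka.
So tugorif → ratugorif.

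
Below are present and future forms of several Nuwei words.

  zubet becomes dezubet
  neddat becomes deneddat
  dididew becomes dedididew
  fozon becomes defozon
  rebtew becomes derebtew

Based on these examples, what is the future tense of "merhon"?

demerhon

Every pair shown (zubet → dezubet, neddat → deneddat, dididew → dedididew, …) follows the same rule: add the prefix de-.
So merhon → demerhon.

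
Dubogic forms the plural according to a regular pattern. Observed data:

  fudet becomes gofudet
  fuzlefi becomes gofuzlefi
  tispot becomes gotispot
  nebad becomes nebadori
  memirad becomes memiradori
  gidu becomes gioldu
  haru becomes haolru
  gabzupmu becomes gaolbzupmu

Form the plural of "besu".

"besu" ends in -u. The stems ending in -u (gidu → gioldu, haru → haolru, gabzupmu → gaolbzupmu) insert -ol- after the first vowel.
The other patterns: stems ending in -i or -t add the prefix go-; stems ending in -d add -ori.
So besu → beolsu.

beolsu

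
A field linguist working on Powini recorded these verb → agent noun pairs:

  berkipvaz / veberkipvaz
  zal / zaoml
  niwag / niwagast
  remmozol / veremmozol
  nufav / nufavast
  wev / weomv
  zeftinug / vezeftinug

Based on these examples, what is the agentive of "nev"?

wev and nufav both end in -v yet inflect differently (weomv, nufavast), so the final letter is not what conditions the rule; the number of vowels is.
"nev" has 1 vowel. The stems with 1 vowel (zal → zaoml, wev → weomv) insert -om- after the first vowel.
So nev → neomv.

neomv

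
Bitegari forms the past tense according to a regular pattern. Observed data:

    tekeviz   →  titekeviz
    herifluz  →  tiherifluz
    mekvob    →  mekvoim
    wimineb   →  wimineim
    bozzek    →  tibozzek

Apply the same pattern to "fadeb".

fadeim

wimineb and bozzek both have last vowel 'e' yet inflect differently (wimineim, tibozzek), so the last vowel is not what conditions the rule; the final letter is.
"fadeb" ends in -b. The stems ending in -b (mekvob → mekvoim, wimineb → wimineim) drop the final letter and add -im.
So fadeb → fadeim.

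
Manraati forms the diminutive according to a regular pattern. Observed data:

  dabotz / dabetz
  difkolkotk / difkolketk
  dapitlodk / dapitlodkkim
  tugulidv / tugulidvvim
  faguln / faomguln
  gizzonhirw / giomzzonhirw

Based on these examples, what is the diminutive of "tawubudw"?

difkolkotk and dapitlodk both end in -k yet inflect differently (difkolketk, dapitlodkkim), so the final letter is not what conditions the rule; the second-to-last letter is.
"tawubudw" has second-to-last letter 'd'. The stems whose second-to-last letter is 'd' (dapitlodk → dapitlodkkim, tugulidv → tugulidvvim) double the final consonant and add -im.
The other patterns: stems whose second-to-last letter is 't' change the last vowel to 'e'; stems whose second-to-last letter is 'l' or 'r' insert -om- after the first vowel.
So tawubudw → tawubudwwim.

tawubudwwim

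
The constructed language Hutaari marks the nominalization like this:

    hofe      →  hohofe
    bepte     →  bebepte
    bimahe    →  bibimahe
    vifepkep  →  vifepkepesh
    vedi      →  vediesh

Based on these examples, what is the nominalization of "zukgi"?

zukgiesh

hofe and vifepkep both have last vowel 'e' yet inflect differently (hohofe, vifepkepesh), so the last vowel is not what conditions the rule; the final letter is.
"zukgi" ends in -i. The one such stem in the data (vedi → vediesh) adds -esh, so the same rule applies.
The other pattern: stems ending in -e repeat the first consonant+vowel as a prefix.
So zukgi → zukgiesh.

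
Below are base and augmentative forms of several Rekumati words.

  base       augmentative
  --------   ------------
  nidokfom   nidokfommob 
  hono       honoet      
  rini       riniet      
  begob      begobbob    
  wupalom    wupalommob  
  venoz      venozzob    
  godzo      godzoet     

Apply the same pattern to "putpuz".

putpuzzob

hono and venoz both have last vowel 'o' yet inflect differently (honoet, venozzob), so the last vowel is not what conditions the rule; whether the stem ends in a vowel or a consonant is.
"putpuz" ends in a consonant. The stems ending in a consonant (venoz → venozzob, begob → begobbob, wupalom → wupalommob) double the final consonant and add -ob.
So putpuz → putpuzzob.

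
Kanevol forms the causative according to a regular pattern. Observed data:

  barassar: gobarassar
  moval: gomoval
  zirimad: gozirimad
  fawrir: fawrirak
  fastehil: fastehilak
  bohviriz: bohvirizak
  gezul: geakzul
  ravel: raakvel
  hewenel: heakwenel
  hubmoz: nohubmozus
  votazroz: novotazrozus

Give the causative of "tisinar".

gotisinar

"tisinar" has last vowel 'a'. The stems whose last vowel is 'a' (barassar → gobarassar, moval → gomoval, zirimad → gozirimad) add the prefix go-.
The other patterns: stems whose last vowel is 'i' add -ak; stems whose last vowel is 'e' or 'u' insert -ak- after the first vowel; stems whose last vowel is 'o' add no- … -us around the stem.
So tisinar → gotisinar.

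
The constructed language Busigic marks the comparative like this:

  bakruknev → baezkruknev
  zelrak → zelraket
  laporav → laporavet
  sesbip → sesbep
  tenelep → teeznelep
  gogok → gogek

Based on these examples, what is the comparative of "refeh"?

reezfeh

bakruknev and laporav both end in -v yet inflect differently (baezkruknev, laporavet), so the final letter is not what conditions the rule; the last vowel is.
"refeh" has last vowel 'e'. The stems whose last vowel is 'e' (bakruknev → baezkruknev, tenelep → teeznelep) insert -ez- after the first vowel.
The other patterns: stems whose last vowel is 'a' add -et; stems whose last vowel is 'i' or 'o' change the last vowel to 'e'.
So refeh → reezfeh.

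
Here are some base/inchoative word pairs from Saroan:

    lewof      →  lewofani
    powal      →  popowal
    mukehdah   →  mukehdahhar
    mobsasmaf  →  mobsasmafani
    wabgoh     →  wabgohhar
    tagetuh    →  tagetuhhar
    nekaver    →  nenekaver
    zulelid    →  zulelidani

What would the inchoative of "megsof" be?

powal and mukehdah both have last vowel 'a' yet inflect differently (popowal, mukehdahhar), so the last vowel is not what conditions the rule; the final letter is.
"megsof" ends in -f. The stems ending in -f (lewof → lewofani, mobsasmaf → mobsasmafani) add -ani.
The other patterns: stems ending in -l or -r repeat the first consonant+vowel as a prefix; stems ending in -h double the final consonant and add -ar.
So megsof → megsofani.

megsofani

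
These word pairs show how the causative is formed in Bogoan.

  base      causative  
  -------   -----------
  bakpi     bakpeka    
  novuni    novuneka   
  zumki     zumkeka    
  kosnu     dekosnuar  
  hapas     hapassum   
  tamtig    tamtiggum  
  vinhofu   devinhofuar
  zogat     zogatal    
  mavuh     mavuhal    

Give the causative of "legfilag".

legfilaggum

"legfilag" ends in -g. The one such stem in the data (tamtig → tamtiggum) doubles the final consonant and adds -um (as does hapas), so the same rule applies.
The other patterns: stems ending in -u add de- … -ar around the stem; stems ending in -i drop the final letter and add -eka; stems ending in -h or -t add -al.
So legfilag → legfilaggum.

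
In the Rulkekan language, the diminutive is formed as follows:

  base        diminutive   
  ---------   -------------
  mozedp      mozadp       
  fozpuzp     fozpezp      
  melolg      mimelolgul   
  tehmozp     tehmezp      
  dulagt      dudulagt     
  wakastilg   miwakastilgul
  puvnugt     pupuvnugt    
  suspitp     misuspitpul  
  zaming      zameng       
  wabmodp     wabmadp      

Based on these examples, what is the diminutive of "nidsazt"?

nidsezt

mozedp and suspitp both end in -p yet inflect differently (mozadp, misuspitpul), so the final letter is not what conditions the rule; the second-to-last letter is.
"nidsazt" has second-to-last letter 'z'. The stems whose second-to-last letter is 'z' (tehmozp → tehmezp, fozpuzp → fozpezp) change the last vowel to 'e'.
So nidsazt → nidsezt.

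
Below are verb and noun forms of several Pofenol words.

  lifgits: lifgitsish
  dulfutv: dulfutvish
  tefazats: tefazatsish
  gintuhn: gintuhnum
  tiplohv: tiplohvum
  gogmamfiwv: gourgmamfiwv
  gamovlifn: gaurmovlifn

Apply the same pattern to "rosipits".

"rosipits" has second-to-last letter 't'. The stems whose second-to-last letter is 't' (lifgits → lifgitsish, dulfutv → dulfutvish, tefazats → tefazatsish) add -ish.
So rosipits → rosipitsish.

rosipitsish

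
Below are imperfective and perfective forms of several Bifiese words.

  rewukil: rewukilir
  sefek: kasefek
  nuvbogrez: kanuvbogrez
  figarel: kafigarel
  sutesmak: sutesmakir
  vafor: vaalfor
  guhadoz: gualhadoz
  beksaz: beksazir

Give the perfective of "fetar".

guhadoz and nuvbogrez both end in -z yet inflect differently (gualhadoz, kanuvbogrez), so the final letter is not what conditions the rule; the last vowel is.
"fetar" has last vowel 'a'. The stems whose last vowel is 'a' (beksaz → beksazir, sutesmak → sutesmakir) add -ir.
So fetar → fetarir.

fetarir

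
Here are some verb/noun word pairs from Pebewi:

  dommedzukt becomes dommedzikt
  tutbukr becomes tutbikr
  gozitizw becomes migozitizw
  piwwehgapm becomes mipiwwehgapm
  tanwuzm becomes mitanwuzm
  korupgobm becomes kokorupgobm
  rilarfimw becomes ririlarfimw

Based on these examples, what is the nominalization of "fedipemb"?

piwwehgapm and korupgobm both end in -m yet inflect differently (mipiwwehgapm, kokorupgobm), so the final letter is not what conditions the rule; the second-to-last letter is.
"fedipemb" has second-to-last letter 'm'. The one such stem in the data (rilarfimw → ririlarfimw) repeats the first consonant+vowel as a prefix (as does korupgobm), so the same rule applies.
So fedipemb → fefedipemb.

fefedipemb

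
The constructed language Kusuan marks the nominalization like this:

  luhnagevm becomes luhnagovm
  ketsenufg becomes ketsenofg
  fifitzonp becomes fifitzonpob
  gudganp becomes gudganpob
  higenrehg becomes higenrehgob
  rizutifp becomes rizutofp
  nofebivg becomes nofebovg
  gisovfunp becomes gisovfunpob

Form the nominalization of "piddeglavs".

piddeglovs

rizutifp and fifitzonp both end in -p yet inflect differently (rizutofp, fifitzonpob), so the final letter is not what conditions the rule; the second-to-last letter is.
"piddeglavs" has second-to-last letter 'v'. The stems whose second-to-last letter is 'v' (luhnagevm → luhnagovm, nofebivg → nofebovg) change the last vowel to 'o'.
The other pattern: stems whose second-to-last letter is 'h' or 'n' add -ob.
So piddeglavs → piddeglovs.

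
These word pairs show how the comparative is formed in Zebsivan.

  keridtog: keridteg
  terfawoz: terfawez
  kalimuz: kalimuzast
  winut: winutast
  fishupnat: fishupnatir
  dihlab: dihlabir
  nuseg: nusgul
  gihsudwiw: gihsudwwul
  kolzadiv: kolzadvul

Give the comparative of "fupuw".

terfawoz and kalimuz both end in -z yet inflect differently (terfawez, kalimuzast), so the final letter is not what conditions the rule; the last vowel is.
"fupuw" has last vowel 'u'. The stems whose last vowel is 'u' (kalimuz → kalimuzast, winut → winutast) add -ast.
So fupuw → fupuwast.

fupuwast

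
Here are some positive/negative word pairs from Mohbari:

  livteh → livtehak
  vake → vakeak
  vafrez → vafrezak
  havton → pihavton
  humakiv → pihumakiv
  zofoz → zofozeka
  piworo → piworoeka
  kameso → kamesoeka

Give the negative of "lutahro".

vafrez and zofoz both end in -z yet inflect differently (vafrezak, zofozeka), so the final letter is not what conditions the rule; the first letter is.
"lutahro" begins with l-. The one such stem in the data (livteh → livtehak) adds -ak, so the same rule applies.
So lutahro → lutahroak.

lutahroak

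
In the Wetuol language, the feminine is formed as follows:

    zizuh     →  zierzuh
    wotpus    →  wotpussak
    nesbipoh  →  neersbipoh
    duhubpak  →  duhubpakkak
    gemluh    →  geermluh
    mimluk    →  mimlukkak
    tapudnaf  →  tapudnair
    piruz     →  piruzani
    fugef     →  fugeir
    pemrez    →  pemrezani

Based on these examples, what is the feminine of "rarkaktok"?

piruz and zizuh both have last vowel 'u' yet inflect differently (piruzani, zierzuh), so the last vowel is not what conditions the rule; the final letter is.
"rarkaktok" ends in -k. The stems ending in -k (mimluk → mimlukkak, duhubpak → duhubpakkak) double the final consonant and add -ak.
The other patterns: stems ending in -z add -ani; stems ending in -h insert -er- after the first vowel; stems ending in -f drop the final letter and add -ir.
So rarkaktok → rarkaktokkak.

rarkaktokkak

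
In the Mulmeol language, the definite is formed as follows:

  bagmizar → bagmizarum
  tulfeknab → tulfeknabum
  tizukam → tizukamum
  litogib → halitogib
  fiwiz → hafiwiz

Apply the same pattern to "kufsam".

kufsamum

"kufsam" has last vowel 'a'. The stems whose last vowel is 'a' (bagmizar → bagmizarum, tulfeknab → tulfeknabum, tizukam → tizukamum) add -um.
So kufsam → kufsamum.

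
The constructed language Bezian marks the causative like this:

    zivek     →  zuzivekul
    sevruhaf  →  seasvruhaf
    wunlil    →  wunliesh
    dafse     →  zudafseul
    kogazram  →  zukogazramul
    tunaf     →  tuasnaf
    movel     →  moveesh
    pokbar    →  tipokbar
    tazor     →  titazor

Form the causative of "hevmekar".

sevruhaf and pokbar both have last vowel 'a' yet inflect differently (seasvruhaf, tipokbar), so the last vowel is not what conditions the rule; the final letter is.
"hevmekar" ends in -r. The stems ending in -r (tazor → titazor, pokbar → tipokbar) add the prefix ti-.
So hevmekar → tihevmekar.

tihevmekar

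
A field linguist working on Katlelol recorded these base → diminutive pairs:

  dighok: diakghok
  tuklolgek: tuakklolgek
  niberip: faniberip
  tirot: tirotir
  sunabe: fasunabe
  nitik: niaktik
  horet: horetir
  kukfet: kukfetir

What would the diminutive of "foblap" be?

tuklolgek and horet both have last vowel 'e' yet inflect differently (tuakklolgek, horetir), so the last vowel is not what conditions the rule; the final letter is.
"foblap" ends in -p. The one such stem in the data (niberip → faniberip) adds the prefix fa-, so the same rule applies.
The other patterns: stems ending in -k insert -ak- after the first vowel; stems ending in -t add -ir.
So foblap → fafoblap.

fafoblap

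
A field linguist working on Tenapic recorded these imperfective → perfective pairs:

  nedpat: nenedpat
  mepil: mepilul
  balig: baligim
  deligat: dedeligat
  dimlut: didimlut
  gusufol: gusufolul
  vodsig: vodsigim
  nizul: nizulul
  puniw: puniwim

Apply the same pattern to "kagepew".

dimlut and nizul both have last vowel 'u' yet inflect differently (didimlut, nizulul), so the last vowel is not what conditions the rule; the final letter is.
"kagepew" ends in -w. The one such stem in the data (puniw → puniwim) adds -im, so the same rule applies.
The other patterns: stems ending in -t repeat the first consonant+vowel as a prefix; stems ending in -l add -ul.
So kagepew → kagepewim.

kagepewim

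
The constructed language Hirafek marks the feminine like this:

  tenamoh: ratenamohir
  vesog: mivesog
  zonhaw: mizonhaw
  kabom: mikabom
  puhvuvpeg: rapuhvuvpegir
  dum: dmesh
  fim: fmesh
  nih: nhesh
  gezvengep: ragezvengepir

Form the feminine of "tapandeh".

dum and kabom both end in -m yet inflect differently (dmesh, mikabom), so the final letter is not what conditions the rule; the number of vowels is.
"tapandeh" has 3 vowels. The stems with 3 vowels (tenamoh → ratenamohir, gezvengep → ragezvengepir, puhvuvpeg → rapuhvuvpegir) add ra- … -ir around the stem.
The other patterns: stems with 1 vowel delete the last vowel and add -esh; stems with 2 vowels add the prefix mi-.
So tapandeh → ratapandehir.

ratapandehir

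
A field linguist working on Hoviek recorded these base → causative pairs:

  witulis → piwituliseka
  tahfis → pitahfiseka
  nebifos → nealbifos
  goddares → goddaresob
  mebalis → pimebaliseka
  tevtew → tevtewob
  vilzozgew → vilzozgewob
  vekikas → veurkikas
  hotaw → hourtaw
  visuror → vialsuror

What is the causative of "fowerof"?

"fowerof" has last vowel 'o'. The stems whose last vowel is 'o' (visuror → vialsuror, nebifos → nealbifos) insert -al- after the first vowel.
The other patterns: stems whose last vowel is 'e' add -ob; stems whose last vowel is 'a' insert -ur- after the first vowel; stems whose last vowel is 'i' add pi- … -eka around the stem.
So fowerof → foalwerof.

foalwerof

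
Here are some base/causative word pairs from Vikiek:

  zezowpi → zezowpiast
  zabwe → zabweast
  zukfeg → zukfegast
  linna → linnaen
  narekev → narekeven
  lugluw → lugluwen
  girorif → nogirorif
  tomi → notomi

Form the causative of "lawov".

lawoven

"lawov" begins with l-. The stems beginning with l- (linna → linnaen, lugluw → lugluwen) add -en.
So lawov → lawoven.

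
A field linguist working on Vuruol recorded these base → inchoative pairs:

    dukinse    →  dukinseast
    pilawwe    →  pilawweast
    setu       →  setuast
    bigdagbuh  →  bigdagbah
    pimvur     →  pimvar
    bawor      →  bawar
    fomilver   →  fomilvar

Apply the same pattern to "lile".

setu and bigdagbuh both have last vowel 'u' yet inflect differently (setuast, bigdagbah), so the last vowel is not what conditions the rule; whether the stem ends in a vowel or a consonant is.
"lile" ends in a vowel. The stems ending in a vowel (dukinse → dukinseast, pilawwe → pilawweast, setu → setuast) add -ast.
So lile → lileast.

lileast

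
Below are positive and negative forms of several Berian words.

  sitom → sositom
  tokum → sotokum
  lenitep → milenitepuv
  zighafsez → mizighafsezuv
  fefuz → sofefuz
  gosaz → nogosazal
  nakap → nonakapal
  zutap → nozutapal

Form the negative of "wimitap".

nowimitapal

zighafsez and gosaz both end in -z yet inflect differently (mizighafsezuv, nogosazal), so the final letter is not what conditions the rule; the last vowel is.
"wimitap" has last vowel 'a'. The stems whose last vowel is 'a' (gosaz → nogosazal, zutap → nozutapal, nakap → nonakapal) add no- … -al around the stem.
The other patterns: stems whose last vowel is 'e' add mi- … -uv around the stem; stems whose last vowel is 'o' or 'u' add the prefix so-.
So wimitap → nowimitapal.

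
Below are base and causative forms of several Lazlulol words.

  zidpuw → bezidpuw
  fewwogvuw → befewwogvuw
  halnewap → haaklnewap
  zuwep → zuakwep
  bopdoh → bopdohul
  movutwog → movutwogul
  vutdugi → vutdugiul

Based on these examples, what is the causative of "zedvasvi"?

zidpuw and zuwep both begin with z- yet inflect differently (bezidpuw, zuakwep), so the first letter is not what conditions the rule; the final letter is.
"zedvasvi" ends in -i. The one such stem in the data (vutdugi → vutdugiul) adds -ul, so the same rule applies.
The other patterns: stems ending in -w add the prefix be-; stems ending in -p insert -ak- after the first vowel.
So zedvasvi → zedvasviul.

zedvasviul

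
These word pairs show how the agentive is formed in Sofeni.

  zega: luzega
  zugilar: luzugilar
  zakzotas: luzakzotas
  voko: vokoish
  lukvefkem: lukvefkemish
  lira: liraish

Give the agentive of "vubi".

zega and lira both end in -a yet inflect differently (luzega, liraish), so the final letter is not what conditions the rule; the first letter is.
"vubi" begins with v-. The one such stem in the data (voko → vokoish) adds -ish, so the same rule applies.
The other pattern: stems beginning with z- add the prefix lu-.
So vubi → vubiish.

vubiish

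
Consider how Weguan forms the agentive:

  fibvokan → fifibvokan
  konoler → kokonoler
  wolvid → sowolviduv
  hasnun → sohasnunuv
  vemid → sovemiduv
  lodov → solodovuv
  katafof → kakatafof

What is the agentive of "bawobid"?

"bawobid" has 3 vowels. The stems with 3 vowels (katafof → kakatafof, konoler → kokonoler, fibvokan → fifibvokan) repeat the first consonant+vowel as a prefix.
So bawobid → babawobid.

babawobid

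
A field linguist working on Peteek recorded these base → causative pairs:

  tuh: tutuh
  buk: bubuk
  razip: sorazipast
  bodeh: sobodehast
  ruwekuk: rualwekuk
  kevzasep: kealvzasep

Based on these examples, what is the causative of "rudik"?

tuh and bodeh both end in -h yet inflect differently (tutuh, sobodehast), so the final letter is not what conditions the rule; the number of vowels is.
"rudik" has 2 vowels. The stems with 2 vowels (razip → sorazipast, bodeh → sobodehast) add so- … -ast around the stem.
The other patterns: stems with 1 vowel repeat the first consonant+vowel as a prefix; stems with 3 vowels insert -al- after the first vowel.
So rudik → sorudikast.

sorudikast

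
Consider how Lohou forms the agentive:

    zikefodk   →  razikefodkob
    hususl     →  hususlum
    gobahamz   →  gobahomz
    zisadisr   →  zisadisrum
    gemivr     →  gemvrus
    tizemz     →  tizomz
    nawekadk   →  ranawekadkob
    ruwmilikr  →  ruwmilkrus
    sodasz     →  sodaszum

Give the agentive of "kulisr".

tizemz and sodasz both end in -z yet inflect differently (tizomz, sodaszum), so the final letter is not what conditions the rule; the second-to-last letter is.
"kulisr" has second-to-last letter 's'. The stems whose second-to-last letter is 's' (sodasz → sodaszum, hususl → hususlum, zisadisr → zisadisrum) add -um.
The other patterns: stems whose second-to-last letter is 'm' change the last vowel to 'o'; stems whose second-to-last letter is 'd' add ra- … -ob around the stem; stems whose second-to-last letter is 'k' or 'v' delete the last vowel and add -us.
So kulisr → kulisrum.

kulisrum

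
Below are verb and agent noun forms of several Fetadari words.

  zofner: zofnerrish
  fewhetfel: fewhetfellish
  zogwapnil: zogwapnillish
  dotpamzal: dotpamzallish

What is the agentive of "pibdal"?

Every pair shown (zofner → zofnerrish, fewhetfel → fewhetfellish, zogwapnil → zogwapnillish, …) follows the same rule: double the final consonant and add -ish.
So pibdal → pibdallish.

pibdallish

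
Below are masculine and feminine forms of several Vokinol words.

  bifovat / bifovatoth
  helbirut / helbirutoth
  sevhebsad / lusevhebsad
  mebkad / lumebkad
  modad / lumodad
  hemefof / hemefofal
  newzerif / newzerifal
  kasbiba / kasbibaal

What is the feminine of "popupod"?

lupopupod

"popupod" ends in -d. The stems ending in -d (sevhebsad → lusevhebsad, mebkad → lumebkad, modad → lumodad) add the prefix lu-.
So popupod → lupopupod.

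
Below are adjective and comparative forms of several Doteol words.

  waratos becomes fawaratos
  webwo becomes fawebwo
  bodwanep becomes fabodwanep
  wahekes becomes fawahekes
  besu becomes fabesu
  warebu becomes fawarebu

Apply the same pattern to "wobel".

fawobel

Every pair shown (waratos → fawaratos, webwo → fawebwo, bodwanep → fabodwanep, …) follows the same rule: add the prefix fa-.
So wobel → fawobel.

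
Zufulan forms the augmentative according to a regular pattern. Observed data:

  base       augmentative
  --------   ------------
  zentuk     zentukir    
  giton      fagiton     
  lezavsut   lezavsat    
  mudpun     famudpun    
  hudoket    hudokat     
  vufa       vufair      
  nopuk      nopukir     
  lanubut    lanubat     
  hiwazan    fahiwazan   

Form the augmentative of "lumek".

lanubut and mudpun both have last vowel 'u' yet inflect differently (lanubat, famudpun), so the last vowel is not what conditions the rule; the final letter is.
"lumek" ends in -k. The stems ending in -k (zentuk → zentukir, nopuk → nopukir) add -ir.
The other patterns: stems ending in -t change the last vowel to 'a'; stems ending in -n add the prefix fa-.
So lumek → lumekir.

lumekir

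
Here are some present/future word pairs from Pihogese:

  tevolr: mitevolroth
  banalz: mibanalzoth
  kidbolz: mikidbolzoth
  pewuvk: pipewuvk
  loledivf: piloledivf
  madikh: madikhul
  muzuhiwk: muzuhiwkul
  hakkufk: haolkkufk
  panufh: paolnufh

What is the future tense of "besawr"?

besawrul

pewuvk and muzuhiwk both end in -k yet inflect differently (pipewuvk, muzuhiwkul), so the final letter is not what conditions the rule; the second-to-last letter is.
"besawr" has second-to-last letter 'w'. The one such stem in the data (muzuhiwk → muzuhiwkul) adds -ul, so the same rule applies.
So besawr → besawrul.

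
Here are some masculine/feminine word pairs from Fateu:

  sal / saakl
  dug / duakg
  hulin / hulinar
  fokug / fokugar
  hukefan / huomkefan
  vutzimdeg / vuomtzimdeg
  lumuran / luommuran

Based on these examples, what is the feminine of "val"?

dug and fokug both end in -g yet inflect differently (duakg, fokugar), so the final letter is not what conditions the rule; the number of vowels is.
"val" has 1 vowel. The stems with 1 vowel (sal → saakl, dug → duakg) insert -ak- after the first vowel.
The other patterns: stems with 2 vowels add -ar; stems with 3 vowels insert -om- after the first vowel.
So val → vaakl.

vaakl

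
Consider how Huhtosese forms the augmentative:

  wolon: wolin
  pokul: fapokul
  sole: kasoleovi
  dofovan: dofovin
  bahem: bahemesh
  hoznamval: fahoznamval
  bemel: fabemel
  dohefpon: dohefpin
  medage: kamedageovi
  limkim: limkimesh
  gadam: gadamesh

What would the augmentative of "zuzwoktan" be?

zuzwoktin

medage and bahem both have last vowel 'e' yet inflect differently (kamedageovi, bahemesh), so the last vowel is not what conditions the rule; the final letter is.
"zuzwoktan" ends in -n. The stems ending in -n (dofovan → dofovin, wolon → wolin, dohefpon → dohefpin) change the last vowel to 'i'.
The other patterns: stems ending in -e add ka- … -ovi around the stem; stems ending in -m add -esh; stems ending in -l add the prefix fa-.
So zuzwoktan → zuzwoktin.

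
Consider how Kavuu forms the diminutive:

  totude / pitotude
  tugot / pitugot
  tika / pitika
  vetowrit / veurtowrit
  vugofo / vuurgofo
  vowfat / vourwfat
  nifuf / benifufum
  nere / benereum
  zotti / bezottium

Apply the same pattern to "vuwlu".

tugot and vetowrit both end in -t yet inflect differently (pitugot, veurtowrit), so the final letter is not what conditions the rule; the first letter is.
"vuwlu" begins with v-. The stems beginning with v- (vetowrit → veurtowrit, vugofo → vuurgofo, vowfat → vourwfat) insert -ur- after the first vowel.
The other patterns: stems beginning with t- add the prefix pi-; stems beginning with n- or z- add be- … -um around the stem.
So vuwlu → vuurwlu.

vuurwlu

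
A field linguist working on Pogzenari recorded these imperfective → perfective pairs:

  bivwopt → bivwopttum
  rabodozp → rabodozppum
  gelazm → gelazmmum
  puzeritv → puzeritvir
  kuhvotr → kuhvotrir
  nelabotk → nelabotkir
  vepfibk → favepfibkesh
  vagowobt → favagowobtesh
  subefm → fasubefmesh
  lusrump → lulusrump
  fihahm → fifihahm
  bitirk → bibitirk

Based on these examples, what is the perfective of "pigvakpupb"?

nelabotk and vepfibk both end in -k yet inflect differently (nelabotkir, favepfibkesh), so the final letter is not what conditions the rule; the second-to-last letter is.
"pigvakpupb" has second-to-last letter 'p'. The one such stem in the data (bivwopt → bivwopttum) doubles the final consonant and adds -um (as do rabodozp, gelazm), so the same rule applies.
So pigvakpupb → pigvakpupbbum.

pigvakpupbbum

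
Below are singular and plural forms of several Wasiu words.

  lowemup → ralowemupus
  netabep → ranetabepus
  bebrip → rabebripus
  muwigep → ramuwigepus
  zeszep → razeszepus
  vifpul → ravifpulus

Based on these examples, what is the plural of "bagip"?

rabagipus

Every pair shown (lowemup → ralowemupus, netabep → ranetabepus, bebrip → rabebripus, …) follows the same rule: add ra- … -us around the stem.
So bagip → rabagipus.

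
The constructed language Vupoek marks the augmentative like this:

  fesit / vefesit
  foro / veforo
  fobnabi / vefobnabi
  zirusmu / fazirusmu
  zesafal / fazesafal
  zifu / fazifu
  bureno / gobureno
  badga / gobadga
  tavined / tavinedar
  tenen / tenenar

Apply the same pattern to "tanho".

foro and bureno both end in -o yet inflect differently (veforo, gobureno), so the final letter is not what conditions the rule; the first letter is.
"tanho" begins with t-. The stems beginning with t- (tavined → tavinedar, tenen → tenenar) add -ar.
The other patterns: stems beginning with f- add the prefix ve-; stems beginning with z- add the prefix fa-; stems beginning with b- add the prefix go-.
So tanho → tanhoar.

tanhoar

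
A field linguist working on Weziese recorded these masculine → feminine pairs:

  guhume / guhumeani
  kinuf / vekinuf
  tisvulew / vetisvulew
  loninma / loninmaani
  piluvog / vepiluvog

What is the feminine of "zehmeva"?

zehmevaani

guhume and tisvulew both have last vowel 'e' yet inflect differently (guhumeani, vetisvulew), so the last vowel is not what conditions the rule; whether the stem ends in a vowel or a consonant is.
"zehmeva" ends in a vowel. The stems ending in a vowel (loninma → loninmaani, guhume → guhumeani) add -ani.
The other pattern: stems ending in a consonant add the prefix ve-.
So zehmeva → zehmevaani.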